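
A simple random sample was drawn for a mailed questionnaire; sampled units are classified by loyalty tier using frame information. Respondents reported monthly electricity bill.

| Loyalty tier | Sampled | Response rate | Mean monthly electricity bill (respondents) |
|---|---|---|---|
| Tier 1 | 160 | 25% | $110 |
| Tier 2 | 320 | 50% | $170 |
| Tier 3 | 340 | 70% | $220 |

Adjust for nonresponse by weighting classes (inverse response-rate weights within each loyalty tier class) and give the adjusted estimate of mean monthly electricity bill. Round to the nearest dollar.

$179

Each respondent's weight = sampled/responded in their class; summing within a class gives n_sampled, so:
  Tier 1: 160 × 110 = 17,600
  Tier 2: 320 × 170 = 54,400
  Tier 3: 340 × 220 = 74,800
Adjusted estimate = 146,800 / 820 = 179.024 → $179.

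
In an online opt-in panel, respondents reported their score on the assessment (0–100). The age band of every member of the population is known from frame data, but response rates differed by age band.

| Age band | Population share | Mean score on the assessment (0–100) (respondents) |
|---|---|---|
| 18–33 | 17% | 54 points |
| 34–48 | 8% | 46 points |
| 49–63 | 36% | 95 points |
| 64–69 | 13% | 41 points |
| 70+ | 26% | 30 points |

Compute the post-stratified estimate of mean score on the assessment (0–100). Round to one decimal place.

Each cell contributes population-share × respondent value:
  18–33: 0.17 × 54 = 9.18
  34–48: 0.08 × 46 = 3.68
  49–63: 0.36 × 95 = 34.2
  64–69: 0.13 × 41 = 5.33
  70+: 0.26 × 30 = 7.8
Post-stratified estimate = 60.19 → 60.2.

60.2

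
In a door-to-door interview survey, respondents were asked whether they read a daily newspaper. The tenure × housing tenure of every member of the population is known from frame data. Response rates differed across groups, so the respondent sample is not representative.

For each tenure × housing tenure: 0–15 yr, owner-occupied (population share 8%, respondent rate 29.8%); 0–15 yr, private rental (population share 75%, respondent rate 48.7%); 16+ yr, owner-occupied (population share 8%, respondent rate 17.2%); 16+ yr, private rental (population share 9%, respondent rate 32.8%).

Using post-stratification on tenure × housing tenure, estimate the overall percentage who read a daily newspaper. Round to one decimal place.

43.2%

Reweight to the known tenure × housing tenure distribution:
  0–15 yr, owner-occupied: 0.08 × 29.8 = 2.384
  0–15 yr, private rental: 0.75 × 48.7 = 36.525
  16+ yr, owner-occupied: 0.08 × 17.2 = 1.376
  16+ yr, private rental: 0.09 × 32.8 = 2.952
Post-stratified estimate = 43.237 → 43.2%.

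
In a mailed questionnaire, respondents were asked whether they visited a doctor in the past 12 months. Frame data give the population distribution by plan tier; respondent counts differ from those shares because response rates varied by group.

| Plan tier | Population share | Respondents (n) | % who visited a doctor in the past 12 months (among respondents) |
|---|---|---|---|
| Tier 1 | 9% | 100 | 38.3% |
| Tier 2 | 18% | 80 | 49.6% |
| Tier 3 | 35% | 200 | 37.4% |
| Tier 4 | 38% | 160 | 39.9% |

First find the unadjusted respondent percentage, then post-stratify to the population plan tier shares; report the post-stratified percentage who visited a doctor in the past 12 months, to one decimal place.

40.6%

Naive respondent-only estimate (weights = respondent counts):
  (100/540)×38.3 + (80/540)×49.6 + (200/540)×37.4 + (160/540)×39.9 = 40.1148%
Post-stratified estimate weights by population shares:
  0.09×38.3 + 0.18×49.6 + 0.35×37.4 + 0.38×39.9 = 40.627%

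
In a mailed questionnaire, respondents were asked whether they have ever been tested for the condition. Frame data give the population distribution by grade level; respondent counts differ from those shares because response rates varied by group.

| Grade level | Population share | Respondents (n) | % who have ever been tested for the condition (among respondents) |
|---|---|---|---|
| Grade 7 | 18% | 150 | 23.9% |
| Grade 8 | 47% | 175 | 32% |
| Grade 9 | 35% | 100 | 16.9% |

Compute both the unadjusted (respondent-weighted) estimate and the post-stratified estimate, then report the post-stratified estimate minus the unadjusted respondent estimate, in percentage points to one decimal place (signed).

-0.3 percentage points

Without adjustment, the pooled respondent share is:
  (150/425)×23.9 + (175/425)×32 + (100/425)×16.9 = 25.5882%
Reweighting by population grade level shares:
  0.18×23.9 + 0.47×32 + 0.35×16.9 = 25.257%
Difference = 25.257 − 25.5882 = -0.3312 pp.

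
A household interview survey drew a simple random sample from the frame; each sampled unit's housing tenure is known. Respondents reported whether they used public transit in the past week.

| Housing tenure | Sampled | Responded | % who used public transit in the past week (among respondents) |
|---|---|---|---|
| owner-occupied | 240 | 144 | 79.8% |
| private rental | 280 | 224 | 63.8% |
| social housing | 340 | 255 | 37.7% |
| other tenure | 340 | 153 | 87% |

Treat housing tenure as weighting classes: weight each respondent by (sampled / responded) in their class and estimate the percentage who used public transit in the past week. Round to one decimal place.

66.2%

Class response rates: owner-occupied 144/240 = 60%, private rental 224/280 = 80%, social housing 255/340 = 75%, other tenure 153/340 = 45%.
Each respondent's weight = sampled/responded in their class; summing within a class gives n_sampled, so:
  owner-occupied: 240 × 79.8 = 19,152
  private rental: 280 × 63.8 = 17,864
  social housing: 340 × 37.7 = 12818
  other tenure: 340 × 87 = 29,580
Adjusted estimate = 79,414 / 1,200 = 66.1783 → 66.2%.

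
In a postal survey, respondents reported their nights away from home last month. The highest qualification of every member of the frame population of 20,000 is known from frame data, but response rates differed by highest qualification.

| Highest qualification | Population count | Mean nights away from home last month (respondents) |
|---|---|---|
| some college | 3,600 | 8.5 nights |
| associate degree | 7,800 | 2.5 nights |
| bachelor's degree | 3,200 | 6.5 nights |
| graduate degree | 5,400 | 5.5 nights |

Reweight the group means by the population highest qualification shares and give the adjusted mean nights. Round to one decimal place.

5.0

Reweight to the known highest qualification distribution:
  some college: (3,600/20,000) × 8.5 = 1.53
  associate degree: (7,800/20,000) × 2.5 = 0.975
  bachelor's degree: (3,200/20,000) × 6.5 = 1.04
  graduate degree: (5,400/20,000) × 5.5 = 1.485
Post-stratified estimate = 5.03 → 5.0.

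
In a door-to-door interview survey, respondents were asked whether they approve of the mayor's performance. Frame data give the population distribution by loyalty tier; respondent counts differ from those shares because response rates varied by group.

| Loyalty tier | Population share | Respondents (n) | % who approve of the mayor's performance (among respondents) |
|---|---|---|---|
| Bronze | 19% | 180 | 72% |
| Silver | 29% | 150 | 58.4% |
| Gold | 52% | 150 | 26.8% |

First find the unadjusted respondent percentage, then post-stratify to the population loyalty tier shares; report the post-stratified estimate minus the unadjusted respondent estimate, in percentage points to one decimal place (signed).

Naive respondent-only estimate (weights = respondent counts):
  (180/480)×72 + (150/480)×58.4 + (150/480)×26.8 = 53.625%
Reweighting by population loyalty tier shares:
  0.19×72 + 0.29×58.4 + 0.52×26.8 = 44.552%
Difference = 44.552 − 53.625 = -9.073 pp.

-9.1 percentage points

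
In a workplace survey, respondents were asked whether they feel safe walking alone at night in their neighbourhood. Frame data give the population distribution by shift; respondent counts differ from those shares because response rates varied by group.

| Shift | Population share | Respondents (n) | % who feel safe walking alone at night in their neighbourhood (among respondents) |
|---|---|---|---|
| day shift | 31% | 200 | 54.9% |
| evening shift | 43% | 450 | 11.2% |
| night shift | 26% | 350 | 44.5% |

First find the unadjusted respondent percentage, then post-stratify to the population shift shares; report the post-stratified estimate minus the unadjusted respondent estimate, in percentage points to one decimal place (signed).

+1.8 percentage points

Without adjustment, the pooled respondent share is:
  (200/1000)×54.9 + (450/1000)×11.2 + (350/1000)×44.5 = 31.595%
Reweighting by population shift shares:
  0.31×54.9 + 0.43×11.2 + 0.26×44.5 = 33.405%
Difference = 33.405 − 31.595 = 1.81 pp.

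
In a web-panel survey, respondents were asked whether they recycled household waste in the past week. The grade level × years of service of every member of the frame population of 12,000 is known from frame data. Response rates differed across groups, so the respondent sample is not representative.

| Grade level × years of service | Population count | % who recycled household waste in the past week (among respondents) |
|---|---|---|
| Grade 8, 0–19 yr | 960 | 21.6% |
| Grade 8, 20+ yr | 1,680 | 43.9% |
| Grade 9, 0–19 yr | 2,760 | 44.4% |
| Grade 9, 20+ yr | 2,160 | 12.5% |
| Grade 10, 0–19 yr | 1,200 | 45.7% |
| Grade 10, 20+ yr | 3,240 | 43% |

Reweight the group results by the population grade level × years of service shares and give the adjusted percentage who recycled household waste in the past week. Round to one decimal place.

Each cell contributes population-share × respondent value:
  Grade 8, 0–19 yr: (960/12,000) × 21.6 = 1.728
  Grade 8, 20+ yr: (1,680/12,000) × 43.9 = 6.146
  Grade 9, 0–19 yr: (2,760/12,000) × 44.4 = 10.212
  Grade 9, 20+ yr: (2,160/12,000) × 12.5 = 2.25
  Grade 10, 0–19 yr: (1,200/12,000) × 45.7 = 4.57
  Grade 10, 20+ yr: (3,240/12,000) × 43 = 11.61
Post-stratified estimate = 36.516 → 36.5%.

36.5%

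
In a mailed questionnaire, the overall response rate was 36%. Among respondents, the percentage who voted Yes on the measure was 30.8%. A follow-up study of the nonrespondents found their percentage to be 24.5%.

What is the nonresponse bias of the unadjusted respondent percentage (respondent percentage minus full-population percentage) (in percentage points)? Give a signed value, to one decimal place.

+4.0 percentage points

Nonresponse fraction = 1 − 0.36 = 0.64.
Bias = (nonresponse fraction) × (respondent percentage − nonrespondent percentage)
     = 0.64 × (30.8 − 24.5) = 0.64 × 6.3 = 4.032.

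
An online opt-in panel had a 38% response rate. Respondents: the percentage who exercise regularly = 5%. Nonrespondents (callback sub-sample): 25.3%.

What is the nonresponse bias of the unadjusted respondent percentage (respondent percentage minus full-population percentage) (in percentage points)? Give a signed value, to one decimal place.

-12.6 percentage points

Nonresponse fraction = 1 − 0.38 = 0.62.
Bias = (nonresponse fraction) × (respondent percentage − nonrespondent percentage)
     = 0.62 × (5 − 25.3) = 0.62 × -20.3 = -12.586.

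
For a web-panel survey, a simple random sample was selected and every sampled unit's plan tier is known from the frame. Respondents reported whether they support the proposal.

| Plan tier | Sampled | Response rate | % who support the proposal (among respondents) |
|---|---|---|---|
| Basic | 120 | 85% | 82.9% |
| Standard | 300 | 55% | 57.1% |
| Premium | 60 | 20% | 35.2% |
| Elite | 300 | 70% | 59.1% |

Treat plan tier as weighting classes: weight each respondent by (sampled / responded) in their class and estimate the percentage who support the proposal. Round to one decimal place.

Weighting each respondent by the inverse class response rate inflates each class back to its sampled size, so the class weight is n_sampled:
  Basic: 120 × 82.9 = 9948
  Standard: 300 × 57.1 = 17,130
  Premium: 60 × 35.2 = 2112
  Elite: 300 × 59.1 = 17,730
Adjusted estimate = 46,920 / 780 = 60.1538 → 60.2%.

60.2%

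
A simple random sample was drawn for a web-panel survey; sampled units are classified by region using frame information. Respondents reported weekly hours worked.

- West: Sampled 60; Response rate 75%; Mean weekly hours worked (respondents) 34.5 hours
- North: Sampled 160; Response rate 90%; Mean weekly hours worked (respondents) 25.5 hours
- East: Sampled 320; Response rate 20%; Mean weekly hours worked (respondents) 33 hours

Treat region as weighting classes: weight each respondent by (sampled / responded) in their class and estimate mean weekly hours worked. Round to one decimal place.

With weight = n_sampled/n_responded per class, the weighted class total is n_sampled:
  West: 60 × 34.5 = 2070
  North: 160 × 25.5 = 4080
  East: 320 × 33 = 10,560
Adjusted estimate = 16,710 / 540 = 30.9444 → 30.9.

30.9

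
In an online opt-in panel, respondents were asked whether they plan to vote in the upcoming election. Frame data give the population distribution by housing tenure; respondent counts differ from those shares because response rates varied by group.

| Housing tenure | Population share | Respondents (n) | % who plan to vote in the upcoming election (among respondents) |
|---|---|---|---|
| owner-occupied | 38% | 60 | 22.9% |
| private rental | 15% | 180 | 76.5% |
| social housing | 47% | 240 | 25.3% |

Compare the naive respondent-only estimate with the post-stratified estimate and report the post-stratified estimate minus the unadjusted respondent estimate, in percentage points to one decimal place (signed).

-12.1 percentage points

Without adjustment, the pooled respondent share is:
  (60/480)×22.9 + (180/480)×76.5 + (240/480)×25.3 = 44.2%
Reweighting by population housing tenure shares:
  0.38×22.9 + 0.15×76.5 + 0.47×25.3 = 32.068%
Difference = 32.068 − 44.2 = -12.132 pp.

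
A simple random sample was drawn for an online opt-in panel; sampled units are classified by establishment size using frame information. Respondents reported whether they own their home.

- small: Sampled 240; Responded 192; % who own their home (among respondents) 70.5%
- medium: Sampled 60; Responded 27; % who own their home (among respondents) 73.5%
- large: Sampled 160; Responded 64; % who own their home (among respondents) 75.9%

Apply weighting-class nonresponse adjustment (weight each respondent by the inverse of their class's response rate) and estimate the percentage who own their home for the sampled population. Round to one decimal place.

Class response rates: small 192/240 = 80%, medium 27/60 = 45%, large 64/160 = 40%.
Weighting each respondent by the inverse class response rate inflates each class back to its sampled size, so the class weight is n_sampled:
  small: 240 × 70.5 = 16,920
  medium: 60 × 73.5 = 4410
  large: 160 × 75.9 = 12,144
Adjusted estimate = 33,474 / 460 = 72.7696 → 72.8%.

72.8%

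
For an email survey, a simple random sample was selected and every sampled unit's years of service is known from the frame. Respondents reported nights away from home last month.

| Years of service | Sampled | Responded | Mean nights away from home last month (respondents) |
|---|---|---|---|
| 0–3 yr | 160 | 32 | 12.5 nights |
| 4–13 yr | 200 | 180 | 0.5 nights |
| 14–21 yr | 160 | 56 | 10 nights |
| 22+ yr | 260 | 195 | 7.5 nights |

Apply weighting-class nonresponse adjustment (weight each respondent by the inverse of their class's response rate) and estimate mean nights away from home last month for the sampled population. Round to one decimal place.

7.2

Response rates by class: 0–3 yr 32/160 = 20%, 4–13 yr 180/200 = 90%, 14–21 yr 56/160 = 35%, 22+ yr 195/260 = 75%.
Weighting each respondent by the inverse class response rate inflates each class back to its sampled size, so the class weight is n_sampled:
  0–3 yr: 160 × 12.5 = 2000
  4–13 yr: 200 × 0.5 = 100
  14–21 yr: 160 × 10 = 1600
  22+ yr: 260 × 7.5 = 1950
Adjusted estimate = 5650 / 780 = 7.24359 → 7.2.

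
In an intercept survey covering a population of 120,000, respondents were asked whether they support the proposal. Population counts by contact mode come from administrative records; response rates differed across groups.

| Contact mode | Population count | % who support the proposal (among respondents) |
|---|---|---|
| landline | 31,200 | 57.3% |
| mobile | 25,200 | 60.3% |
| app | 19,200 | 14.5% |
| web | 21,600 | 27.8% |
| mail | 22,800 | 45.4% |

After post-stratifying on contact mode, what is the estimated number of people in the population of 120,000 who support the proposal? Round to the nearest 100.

Apply each group's respondent rate to its population count:
  landline: 31,200 × 57.3% = 17877.6
  mobile: 25,200 × 60.3% = 15195.6
  app: 19,200 × 14.5% = 2784
  web: 21,600 × 27.8% = 6004.8
  mail: 22,800 × 45.4% = 10351.2
Estimated total = 52213.2 → 52,200.

52,200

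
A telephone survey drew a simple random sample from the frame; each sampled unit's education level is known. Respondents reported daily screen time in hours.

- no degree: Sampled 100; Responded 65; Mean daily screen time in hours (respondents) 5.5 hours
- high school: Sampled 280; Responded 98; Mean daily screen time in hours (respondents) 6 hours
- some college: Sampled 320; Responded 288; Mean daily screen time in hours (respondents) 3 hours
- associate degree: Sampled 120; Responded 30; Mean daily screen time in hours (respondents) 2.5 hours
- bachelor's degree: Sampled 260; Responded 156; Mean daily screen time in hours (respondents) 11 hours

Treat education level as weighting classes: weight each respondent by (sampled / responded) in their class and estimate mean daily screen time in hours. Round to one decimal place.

5.9

Response rates by class: no degree 65/100 = 65%, high school 98/280 = 35%, some college 288/320 = 90%, associate degree 30/120 = 25%, bachelor's degree 156/260 = 60%.
Inverse-response-rate weighting restores each class to its sampled count, so class totals weight by n_sampled:
  no degree: 100 × 5.5 = 550
  high school: 280 × 6 = 1680
  some college: 320 × 3 = 960
  associate degree: 120 × 2.5 = 300
  bachelor's degree: 260 × 11 = 2860
Adjusted estimate = 6350 / 1,080 = 5.87963 → 5.9.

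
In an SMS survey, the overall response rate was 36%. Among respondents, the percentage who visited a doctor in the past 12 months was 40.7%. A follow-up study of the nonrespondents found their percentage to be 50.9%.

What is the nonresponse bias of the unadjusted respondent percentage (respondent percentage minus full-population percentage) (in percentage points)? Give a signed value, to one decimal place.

-6.5 percentage points

Nonresponse fraction = 1 − 0.36 = 0.64.
Bias = (nonresponse fraction) × (respondent percentage − nonrespondent percentage)
     = 0.64 × (40.7 − 50.9) = 0.64 × -10.2 = -6.528.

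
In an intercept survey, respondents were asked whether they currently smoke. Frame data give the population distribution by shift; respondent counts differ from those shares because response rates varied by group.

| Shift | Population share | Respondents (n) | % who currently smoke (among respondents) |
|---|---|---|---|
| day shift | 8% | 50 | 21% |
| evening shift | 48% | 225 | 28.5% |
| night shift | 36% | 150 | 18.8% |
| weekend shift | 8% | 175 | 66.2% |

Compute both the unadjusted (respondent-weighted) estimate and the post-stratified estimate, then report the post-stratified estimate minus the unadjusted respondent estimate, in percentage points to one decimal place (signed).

-9.0 percentage points

Unadjusted (pooled respondent) estimate weights by respondent counts:
  (50/600)×21 + (225/600)×28.5 + (150/600)×18.8 + (175/600)×66.2 = 36.4458%
Post-stratified estimate weights by population shares:
  0.08×21 + 0.48×28.5 + 0.36×18.8 + 0.08×66.2 = 27.424%
Difference = 27.424 − 36.4458 = -9.0218 pp.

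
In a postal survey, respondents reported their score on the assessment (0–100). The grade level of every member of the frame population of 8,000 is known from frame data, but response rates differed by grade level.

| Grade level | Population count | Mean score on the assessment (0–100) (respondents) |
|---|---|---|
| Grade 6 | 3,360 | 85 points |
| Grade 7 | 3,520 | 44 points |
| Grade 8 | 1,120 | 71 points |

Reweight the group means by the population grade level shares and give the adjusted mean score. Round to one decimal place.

Weight each group's respondent value by its population share:
  Grade 6: (3,360/8,000) × 85 = 35.7
  Grade 7: (3,520/8,000) × 44 = 19.36
  Grade 8: (1,120/8,000) × 71 = 9.94
Post-stratified estimate = 65 → 65.0.

65.0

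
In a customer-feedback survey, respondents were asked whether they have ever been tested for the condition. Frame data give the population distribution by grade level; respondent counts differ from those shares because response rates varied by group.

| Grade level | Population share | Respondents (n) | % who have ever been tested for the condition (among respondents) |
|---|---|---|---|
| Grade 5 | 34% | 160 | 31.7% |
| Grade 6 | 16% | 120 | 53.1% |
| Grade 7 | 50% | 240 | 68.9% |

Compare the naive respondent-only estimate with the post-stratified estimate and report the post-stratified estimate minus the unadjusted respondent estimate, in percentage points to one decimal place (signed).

Naive respondent-only estimate (weights = respondent counts):
  (160/520)×31.7 + (120/520)×53.1 + (240/520)×68.9 = 53.8077%
Post-stratifying to population shares instead:
  0.34×31.7 + 0.16×53.1 + 0.5×68.9 = 53.724%
Difference = 53.724 − 53.8077 = -0.0837 pp.

-0.1 percentage points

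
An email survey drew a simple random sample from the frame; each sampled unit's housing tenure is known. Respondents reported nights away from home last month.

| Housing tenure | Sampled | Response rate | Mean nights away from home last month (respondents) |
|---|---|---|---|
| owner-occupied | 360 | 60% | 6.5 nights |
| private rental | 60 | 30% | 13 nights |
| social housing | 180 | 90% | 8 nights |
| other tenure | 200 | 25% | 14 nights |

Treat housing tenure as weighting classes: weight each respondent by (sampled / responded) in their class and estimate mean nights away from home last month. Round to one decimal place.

Weighting each respondent by the inverse class response rate inflates each class back to its sampled size, so the class weight is n_sampled:
  owner-occupied: 360 × 6.5 = 2340
  private rental: 60 × 13 = 780
  social housing: 180 × 8 = 1440
  other tenure: 200 × 14 = 2800
Adjusted estimate = 7360 / 800 = 9.2 → 9.2.

9.2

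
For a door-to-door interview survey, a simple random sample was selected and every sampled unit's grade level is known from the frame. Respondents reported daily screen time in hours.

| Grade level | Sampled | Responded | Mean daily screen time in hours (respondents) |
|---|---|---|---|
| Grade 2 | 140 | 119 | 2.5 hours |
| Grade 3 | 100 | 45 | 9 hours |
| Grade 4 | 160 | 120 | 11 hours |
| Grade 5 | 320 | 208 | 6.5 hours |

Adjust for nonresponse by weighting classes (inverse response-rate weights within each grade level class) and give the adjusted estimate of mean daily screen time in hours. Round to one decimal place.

7.1

Response rates by class: Grade 2 119/140 = 85%, Grade 3 45/100 = 45%, Grade 4 120/160 = 75%, Grade 5 208/320 = 65%.
Each respondent's weight = sampled/responded in their class; summing within a class gives n_sampled, so:
  Grade 2: 140 × 2.5 = 350
  Grade 3: 100 × 9 = 900
  Grade 4: 160 × 11 = 1760
  Grade 5: 320 × 6.5 = 2080
Adjusted estimate = 5090 / 720 = 7.06944 → 7.1.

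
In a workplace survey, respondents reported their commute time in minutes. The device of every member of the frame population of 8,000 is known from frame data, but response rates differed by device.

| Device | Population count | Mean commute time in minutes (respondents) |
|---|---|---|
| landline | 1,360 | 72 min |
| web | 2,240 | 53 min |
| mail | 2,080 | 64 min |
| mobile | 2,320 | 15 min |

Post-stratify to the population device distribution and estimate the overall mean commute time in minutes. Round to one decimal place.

48.1

Each cell contributes population-share × respondent value:
  landline: (1,360/8,000) × 72 = 12.24
  web: (2,240/8,000) × 53 = 14.84
  mail: (2,080/8,000) × 64 = 16.64
  mobile: (2,320/8,000) × 15 = 4.35
Post-stratified estimate = 48.07 → 48.1.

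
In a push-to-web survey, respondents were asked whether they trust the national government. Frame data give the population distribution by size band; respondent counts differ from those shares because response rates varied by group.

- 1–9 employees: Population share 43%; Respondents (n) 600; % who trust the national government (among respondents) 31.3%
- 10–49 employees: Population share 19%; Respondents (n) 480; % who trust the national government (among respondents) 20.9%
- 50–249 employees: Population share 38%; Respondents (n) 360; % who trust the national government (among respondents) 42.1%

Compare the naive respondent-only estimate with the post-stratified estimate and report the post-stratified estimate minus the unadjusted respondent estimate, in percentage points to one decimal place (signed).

+2.9 percentage points

Naive respondent-only estimate (weights = respondent counts):
  (600/1440)×31.3 + (480/1440)×20.9 + (360/1440)×42.1 = 30.5333%
Reweighting by population size band shares:
  0.43×31.3 + 0.19×20.9 + 0.38×42.1 = 33.428%
Difference = 33.428 − 30.5333 = 2.8947 pp.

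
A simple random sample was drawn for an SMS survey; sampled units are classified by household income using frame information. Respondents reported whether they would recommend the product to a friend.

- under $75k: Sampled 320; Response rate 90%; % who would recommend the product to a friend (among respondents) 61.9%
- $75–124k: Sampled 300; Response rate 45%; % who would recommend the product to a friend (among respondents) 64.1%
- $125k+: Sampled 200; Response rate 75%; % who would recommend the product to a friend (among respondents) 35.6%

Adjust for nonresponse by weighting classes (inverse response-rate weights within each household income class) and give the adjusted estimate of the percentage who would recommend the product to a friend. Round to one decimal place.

56.3%

With weight = n_sampled/n_responded per class, the weighted class total is n_sampled:
  under $75k: 320 × 61.9 = 19,808
  $75–124k: 300 × 64.1 = 19,230
  $125k+: 200 × 35.6 = 7120
Adjusted estimate = 46,158 / 820 = 56.2902 → 56.3%.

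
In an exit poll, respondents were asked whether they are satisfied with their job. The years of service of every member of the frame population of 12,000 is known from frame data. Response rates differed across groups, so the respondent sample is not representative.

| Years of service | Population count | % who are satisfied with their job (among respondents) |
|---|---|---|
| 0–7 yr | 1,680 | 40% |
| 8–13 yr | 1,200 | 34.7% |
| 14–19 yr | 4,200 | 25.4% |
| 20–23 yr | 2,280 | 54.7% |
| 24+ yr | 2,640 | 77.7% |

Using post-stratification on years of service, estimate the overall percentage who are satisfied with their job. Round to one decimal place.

45.4%

Weight each group's respondent value by its population share:
  0–7 yr: (1,680/12,000) × 40 = 5.6
  8–13 yr: (1,200/12,000) × 34.7 = 3.47
  14–19 yr: (4,200/12,000) × 25.4 = 8.89
  20–23 yr: (2,280/12,000) × 54.7 = 10.393
  24+ yr: (2,640/12,000) × 77.7 = 17.094
Post-stratified estimate = 45.447 → 45.4%.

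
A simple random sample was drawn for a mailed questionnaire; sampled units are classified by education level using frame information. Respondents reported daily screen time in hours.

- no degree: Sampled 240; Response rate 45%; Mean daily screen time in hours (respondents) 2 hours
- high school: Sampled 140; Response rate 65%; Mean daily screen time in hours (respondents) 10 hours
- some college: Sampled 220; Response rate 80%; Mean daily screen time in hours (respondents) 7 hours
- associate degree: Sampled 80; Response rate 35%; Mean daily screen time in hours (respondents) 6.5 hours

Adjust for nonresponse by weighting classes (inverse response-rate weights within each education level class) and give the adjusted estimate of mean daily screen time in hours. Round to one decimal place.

5.8

Inverse-response-rate weighting restores each class to its sampled count, so class totals weight by n_sampled:
  no degree: 240 × 2 = 480
  high school: 140 × 10 = 1400
  some college: 220 × 7 = 1540
  associate degree: 80 × 6.5 = 520
Adjusted estimate = 3940 / 680 = 5.79412 → 5.8.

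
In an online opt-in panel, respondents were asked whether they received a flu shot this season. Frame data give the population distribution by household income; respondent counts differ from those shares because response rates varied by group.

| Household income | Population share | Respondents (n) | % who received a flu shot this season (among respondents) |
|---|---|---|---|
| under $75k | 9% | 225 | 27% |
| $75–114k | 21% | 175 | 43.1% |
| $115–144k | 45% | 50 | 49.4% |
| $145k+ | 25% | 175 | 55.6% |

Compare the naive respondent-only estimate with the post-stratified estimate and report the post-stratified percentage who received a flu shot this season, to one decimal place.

47.6%

Unadjusted (pooled respondent) estimate weights by respondent counts:
  (225/625)×27 + (175/625)×43.1 + (50/625)×49.4 + (175/625)×55.6 = 41.308%
Post-stratifying to population shares instead:
  0.09×27 + 0.21×43.1 + 0.45×49.4 + 0.25×55.6 = 47.611%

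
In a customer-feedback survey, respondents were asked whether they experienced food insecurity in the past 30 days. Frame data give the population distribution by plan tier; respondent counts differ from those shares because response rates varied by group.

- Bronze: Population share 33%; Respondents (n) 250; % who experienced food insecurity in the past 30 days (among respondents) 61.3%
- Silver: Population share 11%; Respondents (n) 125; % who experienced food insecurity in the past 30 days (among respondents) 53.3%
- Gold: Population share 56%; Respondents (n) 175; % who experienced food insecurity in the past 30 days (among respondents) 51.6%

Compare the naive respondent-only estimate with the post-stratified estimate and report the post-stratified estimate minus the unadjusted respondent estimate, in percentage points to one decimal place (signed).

Unadjusted (pooled respondent) estimate weights by respondent counts:
  (250/550)×61.3 + (125/550)×53.3 + (175/550)×51.6 = 56.3955%
Post-stratified estimate weights by population shares:
  0.33×61.3 + 0.11×53.3 + 0.56×51.6 = 54.988%
Difference = 54.988 − 56.3955 = -1.4075 pp.

-1.4 percentage points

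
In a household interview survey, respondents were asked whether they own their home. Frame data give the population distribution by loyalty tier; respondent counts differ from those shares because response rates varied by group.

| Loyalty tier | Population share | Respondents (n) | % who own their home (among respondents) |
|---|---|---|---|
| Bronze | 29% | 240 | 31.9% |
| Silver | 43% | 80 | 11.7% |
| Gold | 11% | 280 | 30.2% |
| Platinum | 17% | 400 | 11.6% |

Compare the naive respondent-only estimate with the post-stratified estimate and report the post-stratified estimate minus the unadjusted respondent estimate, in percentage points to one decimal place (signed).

Unadjusted (pooled respondent) estimate weights by respondent counts:
  (240/1000)×31.9 + (80/1000)×11.7 + (280/1000)×30.2 + (400/1000)×11.6 = 21.688%
Post-stratified estimate weights by population shares:
  0.29×31.9 + 0.43×11.7 + 0.11×30.2 + 0.17×11.6 = 19.576%
Difference = 19.576 − 21.688 = -2.112 pp.

-2.1 percentage points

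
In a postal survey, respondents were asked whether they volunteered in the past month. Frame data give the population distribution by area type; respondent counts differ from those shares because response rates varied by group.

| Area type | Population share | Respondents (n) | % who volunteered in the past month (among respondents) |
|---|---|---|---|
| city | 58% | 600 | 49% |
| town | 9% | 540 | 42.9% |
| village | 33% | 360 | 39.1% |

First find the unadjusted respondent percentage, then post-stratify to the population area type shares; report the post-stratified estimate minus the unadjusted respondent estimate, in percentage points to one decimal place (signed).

+0.8 percentage points

Without adjustment, the pooled respondent share is:
  (600/1500)×49 + (540/1500)×42.9 + (360/1500)×39.1 = 44.428%
Post-stratified estimate weights by population shares:
  0.58×49 + 0.09×42.9 + 0.33×39.1 = 45.184%
Difference = 45.184 − 44.428 = 0.756 pp.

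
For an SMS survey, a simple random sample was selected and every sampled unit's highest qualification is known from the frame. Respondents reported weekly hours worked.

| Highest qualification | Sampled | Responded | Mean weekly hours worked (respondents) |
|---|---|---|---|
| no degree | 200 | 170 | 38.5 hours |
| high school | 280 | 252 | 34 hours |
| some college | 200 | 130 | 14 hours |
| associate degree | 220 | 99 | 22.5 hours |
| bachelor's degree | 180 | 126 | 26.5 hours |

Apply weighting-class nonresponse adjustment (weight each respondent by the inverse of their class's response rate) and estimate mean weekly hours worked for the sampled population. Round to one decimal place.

Class response rates: no degree 170/200 = 85%, high school 252/280 = 90%, some college 130/200 = 65%, associate degree 99/220 = 45%, bachelor's degree 126/180 = 70%.
Each respondent's weight = sampled/responded in their class; summing within a class gives n_sampled, so:
  no degree: 200 × 38.5 = 7700
  high school: 280 × 34 = 9520
  some college: 200 × 14 = 2800
  associate degree: 220 × 22.5 = 4950
  bachelor's degree: 180 × 26.5 = 4770
Adjusted estimate = 29,740 / 1,080 = 27.537 → 27.5.

27.5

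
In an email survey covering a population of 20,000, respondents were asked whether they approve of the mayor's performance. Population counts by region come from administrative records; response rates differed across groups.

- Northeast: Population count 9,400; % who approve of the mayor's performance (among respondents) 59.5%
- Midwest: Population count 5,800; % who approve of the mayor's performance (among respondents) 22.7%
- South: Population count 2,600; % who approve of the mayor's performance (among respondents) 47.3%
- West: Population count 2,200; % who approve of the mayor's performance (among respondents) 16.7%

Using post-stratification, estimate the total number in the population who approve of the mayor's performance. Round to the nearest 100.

8,500

Apply each group's respondent rate to its population count:
  Northeast: 9,400 × 59.5% = 5593
  Midwest: 5,800 × 22.7% = 1316.6
  South: 2,600 × 47.3% = 1229.8
  West: 2,200 × 16.7% = 367.4
Estimated total = 8506.8 → 8,500.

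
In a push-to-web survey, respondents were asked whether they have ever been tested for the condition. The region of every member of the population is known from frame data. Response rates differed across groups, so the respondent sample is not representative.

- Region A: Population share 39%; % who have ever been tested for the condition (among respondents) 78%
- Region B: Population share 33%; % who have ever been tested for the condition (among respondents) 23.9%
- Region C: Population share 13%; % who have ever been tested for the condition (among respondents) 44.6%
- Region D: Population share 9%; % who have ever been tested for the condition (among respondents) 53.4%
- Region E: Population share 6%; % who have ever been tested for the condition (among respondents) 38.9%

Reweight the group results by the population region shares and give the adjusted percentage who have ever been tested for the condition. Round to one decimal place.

Weight each group's respondent value by its population share:
  Region A: 0.39 × 78 = 30.42
  Region B: 0.33 × 23.9 = 7.887
  Region C: 0.13 × 44.6 = 5.798
  Region D: 0.09 × 53.4 = 4.806
  Region E: 0.06 × 38.9 = 2.334
Post-stratified estimate = 51.245 → 51.2%.

51.2%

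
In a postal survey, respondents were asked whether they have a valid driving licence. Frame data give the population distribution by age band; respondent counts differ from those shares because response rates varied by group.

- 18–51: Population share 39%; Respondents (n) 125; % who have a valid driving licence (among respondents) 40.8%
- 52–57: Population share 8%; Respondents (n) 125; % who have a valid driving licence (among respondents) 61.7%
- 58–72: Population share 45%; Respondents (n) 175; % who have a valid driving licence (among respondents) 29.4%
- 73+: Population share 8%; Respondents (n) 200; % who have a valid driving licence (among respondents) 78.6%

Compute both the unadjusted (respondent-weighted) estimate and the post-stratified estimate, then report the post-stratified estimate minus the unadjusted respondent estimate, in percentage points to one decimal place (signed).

Naive respondent-only estimate (weights = respondent counts):
  (125/625)×40.8 + (125/625)×61.7 + (175/625)×29.4 + (200/625)×78.6 = 53.884%
Reweighting by population age band shares:
  0.39×40.8 + 0.08×61.7 + 0.45×29.4 + 0.08×78.6 = 40.366%
Difference = 40.366 − 53.884 = -13.518 pp.

-13.5 percentage points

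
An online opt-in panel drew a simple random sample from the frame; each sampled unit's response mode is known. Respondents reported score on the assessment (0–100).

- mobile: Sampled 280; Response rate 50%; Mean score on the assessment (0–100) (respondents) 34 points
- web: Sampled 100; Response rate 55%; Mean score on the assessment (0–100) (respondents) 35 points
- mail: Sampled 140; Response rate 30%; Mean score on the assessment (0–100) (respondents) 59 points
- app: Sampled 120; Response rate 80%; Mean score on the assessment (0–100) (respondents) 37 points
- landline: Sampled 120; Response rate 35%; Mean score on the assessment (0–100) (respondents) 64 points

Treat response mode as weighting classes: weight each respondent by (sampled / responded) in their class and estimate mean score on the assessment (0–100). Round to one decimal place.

Inverse-response-rate weighting restores each class to its sampled count, so class totals weight by n_sampled:
  mobile: 280 × 34 = 9520
  web: 100 × 35 = 3500
  mail: 140 × 59 = 8260
  app: 120 × 37 = 4440
  landline: 120 × 64 = 7680
Adjusted estimate = 33,400 / 760 = 43.9474 → 43.9.

43.9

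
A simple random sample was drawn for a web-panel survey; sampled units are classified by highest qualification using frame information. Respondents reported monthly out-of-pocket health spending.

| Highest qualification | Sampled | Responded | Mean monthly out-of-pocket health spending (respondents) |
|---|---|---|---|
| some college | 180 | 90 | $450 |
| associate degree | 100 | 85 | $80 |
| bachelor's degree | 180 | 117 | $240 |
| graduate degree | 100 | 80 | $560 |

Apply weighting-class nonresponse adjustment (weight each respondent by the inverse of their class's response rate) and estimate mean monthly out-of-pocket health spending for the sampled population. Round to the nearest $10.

$340

Response rates by class: some college 90/180 = 50%, associate degree 85/100 = 85%, bachelor's degree 117/180 = 65%, graduate degree 80/100 = 80%.
Weighting each respondent by the inverse class response rate inflates each class back to its sampled size, so the class weight is n_sampled:
  some college: 180 × 450 = 81,000
  associate degree: 100 × 80 = 8000
  bachelor's degree: 180 × 240 = 43,200
  graduate degree: 100 × 560 = 56,000
Adjusted estimate = 188,200 / 560 = 336.071 → $340.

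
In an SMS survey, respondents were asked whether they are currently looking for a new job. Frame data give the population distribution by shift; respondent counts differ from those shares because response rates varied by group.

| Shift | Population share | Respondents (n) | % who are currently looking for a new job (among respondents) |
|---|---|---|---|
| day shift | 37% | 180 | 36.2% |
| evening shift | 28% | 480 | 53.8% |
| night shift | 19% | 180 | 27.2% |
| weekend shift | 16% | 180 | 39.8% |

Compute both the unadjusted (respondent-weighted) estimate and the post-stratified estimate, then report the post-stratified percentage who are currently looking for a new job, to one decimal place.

40.0%

Naive respondent-only estimate (weights = respondent counts):
  (180/1020)×36.2 + (480/1020)×53.8 + (180/1020)×27.2 + (180/1020)×39.8 = 43.5294%
Reweighting by population shift shares:
  0.37×36.2 + 0.28×53.8 + 0.19×27.2 + 0.16×39.8 = 39.994%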